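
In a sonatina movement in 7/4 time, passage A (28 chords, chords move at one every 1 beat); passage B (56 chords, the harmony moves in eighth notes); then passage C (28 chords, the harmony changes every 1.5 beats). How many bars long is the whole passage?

A: 28 × 1 = 28 beats = 4 bars.
B: 56 × 0.5 = 28 beats = 4 bars.
C: 28 × 1.5 = 42 beats = 6 bars.
Total: 4 + 4 + 6 = 14 bars.

14 bars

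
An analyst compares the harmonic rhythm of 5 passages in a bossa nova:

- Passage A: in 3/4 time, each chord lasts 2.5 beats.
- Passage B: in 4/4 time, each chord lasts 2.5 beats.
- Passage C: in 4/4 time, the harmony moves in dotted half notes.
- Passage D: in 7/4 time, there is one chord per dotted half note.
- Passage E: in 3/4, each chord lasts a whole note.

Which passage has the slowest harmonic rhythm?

A: 3 beats/bar ÷ 2.5 beats/chord = 1.2 chords/bar.
B: 4 beats/bar ÷ 2.5 beats/chord = 1.6 chords/bar.
C: 4 beats/bar ÷ 3 beats/chord = 4/3 chords/bar.
D: 7 beats/bar ÷ 3 beats/chord = 7/3 chords/bar.
E: 3 beats/bar ÷ 4 beats/chord = 0.75 chords/bar.
Slowest is E at 0.75 chords/bar.

Passage E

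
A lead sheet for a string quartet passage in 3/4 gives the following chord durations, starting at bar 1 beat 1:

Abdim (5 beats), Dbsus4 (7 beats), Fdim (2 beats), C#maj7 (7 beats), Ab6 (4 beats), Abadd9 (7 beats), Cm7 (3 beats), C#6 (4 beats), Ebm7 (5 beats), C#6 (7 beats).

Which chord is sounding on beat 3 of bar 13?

C#6

Beat 3 of bar 13 is beat (13−1)×3 + 3 = 39 overall.
Running totals: Abdim ends at 5, Dbsus4 ends at 12, Fdim ends at 14, C#maj7 ends at 21, Ab6 ends at 25, Abadd9 ends at 32, Cm7 ends at 35, C#6 ends at 39.
Beat 39 falls within C#6.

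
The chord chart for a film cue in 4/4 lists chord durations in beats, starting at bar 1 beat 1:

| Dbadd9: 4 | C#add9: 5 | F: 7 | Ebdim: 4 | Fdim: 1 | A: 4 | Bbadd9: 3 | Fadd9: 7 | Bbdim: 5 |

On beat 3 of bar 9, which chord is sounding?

Fadd9

Beat 3 of bar 9 is beat (9−1)×4 + 3 = 35 overall.
Running totals: Dbadd9 ends at 4, C#add9 ends at 9, F ends at 16, Ebdim ends at 20, Fdim ends at 21, A ends at 25, Bbadd9 ends at 28, Fadd9 ends at 35.
Beat 35 falls within Fadd9.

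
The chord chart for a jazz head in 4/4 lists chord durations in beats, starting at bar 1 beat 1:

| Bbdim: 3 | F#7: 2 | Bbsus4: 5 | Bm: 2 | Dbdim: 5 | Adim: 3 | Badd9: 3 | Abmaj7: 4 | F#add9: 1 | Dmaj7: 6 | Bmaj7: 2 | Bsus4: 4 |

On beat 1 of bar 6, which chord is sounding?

Badd9

Beat 1 of bar 6 is beat (6−1)×4 + 1 = 21 overall.
Running totals: Bbdim ends at 3, F#7 ends at 5, Bbsus4 ends at 10, Bm ends at 12, Dbdim ends at 17, Adim ends at 20, Badd9 ends at 23.
Beat 21 falls within Badd9.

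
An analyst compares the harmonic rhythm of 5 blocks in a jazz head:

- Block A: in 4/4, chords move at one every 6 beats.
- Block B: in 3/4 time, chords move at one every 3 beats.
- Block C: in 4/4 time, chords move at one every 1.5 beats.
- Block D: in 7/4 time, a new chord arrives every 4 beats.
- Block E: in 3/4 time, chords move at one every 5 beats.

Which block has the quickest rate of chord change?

Block C

A: each chord is 6 beats in 4/4, so 2/3 per bar.
B: each chord is 3 beats in 3/4, so 1 per bar.
C: each chord is 1.5 beats in 4/4, so 8/3 per bar.
D: each chord is 4 beats in 7/4, so 1.75 per bar.
E: each chord is 5 beats in 3/4, so 0.6 per bar.
Fastest is C at 8/3 chords/bar.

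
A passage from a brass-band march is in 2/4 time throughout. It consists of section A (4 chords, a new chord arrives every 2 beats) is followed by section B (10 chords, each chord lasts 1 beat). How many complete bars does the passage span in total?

A: 4 × 2 = 8 beats = 4 bars.
B: 10 × 1 = 10 beats = 5 bars.
Total: 4 + 5 = 9 bars.

9 bars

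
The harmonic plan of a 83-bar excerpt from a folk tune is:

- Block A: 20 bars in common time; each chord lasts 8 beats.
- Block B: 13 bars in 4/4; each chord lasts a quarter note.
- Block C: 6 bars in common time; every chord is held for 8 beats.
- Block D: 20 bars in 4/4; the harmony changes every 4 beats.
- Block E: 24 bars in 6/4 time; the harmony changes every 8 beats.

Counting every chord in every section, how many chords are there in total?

103 chords

A has 80 beats and chords last 8 each, so 10 chords.
B has 52 beats and chords last 1 each, so 52 chords.
C has 24 beats and chords last 8 each, so 3 chords.
D has 80 beats and chords last 4 each, so 20 chords.
E has 144 beats and chords last 8 each, so 18 chords.
Total: 10 + 52 + 3 + 20 + 18 = 103.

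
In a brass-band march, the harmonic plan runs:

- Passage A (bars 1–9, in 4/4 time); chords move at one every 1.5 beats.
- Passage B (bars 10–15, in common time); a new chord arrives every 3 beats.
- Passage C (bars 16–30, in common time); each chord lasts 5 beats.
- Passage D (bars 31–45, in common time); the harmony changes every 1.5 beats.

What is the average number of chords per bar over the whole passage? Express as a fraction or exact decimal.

28/15 chords per bar

A: 9 × 4 = 36 beats ÷ 1.5 = 24 chords.
B: 6 × 4 = 24 beats ÷ 3 = 8 chords.
C: 15 × 4 = 60 beats ÷ 5 = 12 chords.
D: 15 × 4 = 60 beats ÷ 1.5 = 40 chords.
Overall: 84 chords over 45 bars → 84/45 = 28/15 chords per bar.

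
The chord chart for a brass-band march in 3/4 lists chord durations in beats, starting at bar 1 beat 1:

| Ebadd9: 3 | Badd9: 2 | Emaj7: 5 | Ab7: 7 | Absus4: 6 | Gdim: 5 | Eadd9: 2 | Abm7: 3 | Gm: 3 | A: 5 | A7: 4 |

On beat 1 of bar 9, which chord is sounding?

Gdim

Beat 1 of bar 9 is beat (9−1)×3 + 1 = 25 overall.
Running totals: Ebadd9 ends at 3, Badd9 ends at 5, Emaj7 ends at 10, Ab7 ends at 17, Absus4 ends at 23, Gdim ends at 28.
Beat 25 falls within Gdim.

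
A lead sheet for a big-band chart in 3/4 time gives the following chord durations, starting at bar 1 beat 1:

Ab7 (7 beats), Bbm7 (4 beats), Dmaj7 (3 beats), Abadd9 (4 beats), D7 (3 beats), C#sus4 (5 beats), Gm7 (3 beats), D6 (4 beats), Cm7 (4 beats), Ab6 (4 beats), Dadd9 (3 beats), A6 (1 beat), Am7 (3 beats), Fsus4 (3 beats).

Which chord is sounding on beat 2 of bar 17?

Fsus4

Beat 2 of bar 17 is beat (17−1)×3 + 2 = 50 overall.
Running totals: Ab7 ends at 7, Bbm7 ends at 11, Dmaj7 ends at 14, Abadd9 ends at 18, D7 ends at 21, C#sus4 ends at 26, Gm7 ends at 29, D6 ends at 33, Cm7 ends at 37, Ab6 ends at 41, Dadd9 ends at 44, A6 ends at 45, Am7 ends at 48, Fsus4 ends at 51.
Beat 50 falls within Fsus4.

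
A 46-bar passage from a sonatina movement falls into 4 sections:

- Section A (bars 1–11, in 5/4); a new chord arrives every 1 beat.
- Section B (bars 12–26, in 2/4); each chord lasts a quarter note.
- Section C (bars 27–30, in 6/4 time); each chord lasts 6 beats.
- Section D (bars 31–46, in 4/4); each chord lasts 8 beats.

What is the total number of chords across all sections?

A: 11·5 = 55 beats, 55/1 = 55 chords.
B: 15·2 = 30 beats, 30/1 = 30 chords.
C: 4·6 = 24 beats, 24/6 = 4 chords.
D: 16·4 = 64 beats, 64/8 = 8 chords.
Total: 55 + 30 + 4 + 8 = 97.

97 chords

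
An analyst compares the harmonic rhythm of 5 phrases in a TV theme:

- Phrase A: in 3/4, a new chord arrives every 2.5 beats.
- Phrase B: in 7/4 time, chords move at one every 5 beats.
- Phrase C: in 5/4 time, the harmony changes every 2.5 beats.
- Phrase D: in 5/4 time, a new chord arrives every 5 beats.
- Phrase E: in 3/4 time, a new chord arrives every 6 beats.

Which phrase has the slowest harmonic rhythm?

A: each chord is 2.5 beats in 3/4, so 1.2 per bar.
B: each chord is 5 beats in 7/4, so 1.4 per bar.
C: each chord is 2.5 beats in 5/4, so 2 per bar.
D: each chord is 5 beats in 5/4, so 1 per bar.
E: each chord is 6 beats in 3/4, so 0.5 per bar.
Slowest is E at 0.5 chords/bar.

Phrase E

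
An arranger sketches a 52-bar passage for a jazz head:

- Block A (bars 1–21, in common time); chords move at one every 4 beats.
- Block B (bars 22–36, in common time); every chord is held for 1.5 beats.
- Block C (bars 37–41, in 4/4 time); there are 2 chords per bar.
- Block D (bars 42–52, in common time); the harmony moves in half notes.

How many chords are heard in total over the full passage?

93 chords

A: 21·4 = 84 beats, 84/4 = 21 chords.
B: 15·4 = 60 beats, 60/1.5 = 40 chords.
C: 5·4 = 20 beats, 20/2 = 10 chords.
D: 11·4 = 44 beats, 44/2 = 22 chords.
Total: 21 + 40 + 10 + 22 = 93.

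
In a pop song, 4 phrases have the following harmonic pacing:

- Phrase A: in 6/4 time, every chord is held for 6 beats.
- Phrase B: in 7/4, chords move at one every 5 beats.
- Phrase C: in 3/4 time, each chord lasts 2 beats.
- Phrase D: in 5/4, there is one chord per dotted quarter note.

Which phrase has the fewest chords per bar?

Phrase A

A: 6/6 = 1 chord/bar.
B: 7/5 = 1.4 chords/bar.
C: 3/2 = 1.5 chords/bar.
D: 5/1.5 = 10/3 chords/bar.
Slowest is A at 1 chords/bar.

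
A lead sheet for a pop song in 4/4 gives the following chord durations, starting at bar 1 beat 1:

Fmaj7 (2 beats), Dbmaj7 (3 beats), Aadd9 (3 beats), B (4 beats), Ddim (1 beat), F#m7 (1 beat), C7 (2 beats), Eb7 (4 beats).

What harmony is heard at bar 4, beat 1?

Beat 1 of bar 4 is beat (4−1)×4 + 1 = 13 overall.
Running totals: Fmaj7 ends at 2, Dbmaj7 ends at 5, Aadd9 ends at 8, B ends at 12, Ddim ends at 13.
Beat 13 falls within Ddim.

Ddim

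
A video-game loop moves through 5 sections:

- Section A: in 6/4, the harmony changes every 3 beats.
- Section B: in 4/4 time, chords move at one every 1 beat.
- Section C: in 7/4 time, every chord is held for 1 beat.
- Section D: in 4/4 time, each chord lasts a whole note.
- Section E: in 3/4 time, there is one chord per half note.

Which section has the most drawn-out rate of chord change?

Section D

A: each chord is 3 beats in 6/4, so 2 per bar.
B: each chord is 1 beat in 4/4, so 4 per bar.
C: each chord is 1 beat in 7/4, so 7 per bar.
D: each chord is 4 beats in 4/4, so 1 per bar.
E: each chord is 2 beats in 3/4, so 1.5 per bar.
Slowest is D at 1 chords/bar.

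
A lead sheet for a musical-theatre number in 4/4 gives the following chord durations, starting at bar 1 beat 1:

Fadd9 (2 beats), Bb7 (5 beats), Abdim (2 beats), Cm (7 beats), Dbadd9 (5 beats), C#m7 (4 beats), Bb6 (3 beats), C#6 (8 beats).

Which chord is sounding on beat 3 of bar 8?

Beat 3 of bar 8 is beat (8−1)×4 + 3 = 31 overall.
Running totals: Fadd9 ends at 2, Bb7 ends at 7, Abdim ends at 9, Cm ends at 16, Dbadd9 ends at 21, C#m7 ends at 25, Bb6 ends at 28, C#6 ends at 36.
Beat 31 falls within C#6.

C#6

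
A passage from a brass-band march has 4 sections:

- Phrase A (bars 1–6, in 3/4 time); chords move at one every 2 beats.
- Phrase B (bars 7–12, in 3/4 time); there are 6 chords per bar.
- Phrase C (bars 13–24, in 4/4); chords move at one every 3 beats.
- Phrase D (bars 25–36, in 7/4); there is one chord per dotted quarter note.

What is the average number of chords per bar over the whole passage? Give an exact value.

A: 6 bars of 3 beats is 18 beats; at 2 beats each that's 9 chords.
B: 6 bars of 3 beats is 18 beats; at 0.5 beats each that's 36 chords.
C: 12 bars of 4 beats is 48 beats; at 3 beats each that's 16 chords.
D: 12 bars of 7 beats is 84 beats; at 1.5 beats each that's 56 chords.
Overall: 117 chords over 36 bars → 117/36 = 3.25 chords per bar.

3.25 chords per bar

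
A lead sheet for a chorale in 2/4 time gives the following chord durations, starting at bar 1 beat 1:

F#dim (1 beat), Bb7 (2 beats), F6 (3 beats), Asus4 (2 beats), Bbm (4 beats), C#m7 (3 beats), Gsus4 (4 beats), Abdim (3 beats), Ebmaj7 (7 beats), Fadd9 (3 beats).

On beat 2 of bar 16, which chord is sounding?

Fadd9

Beat 2 of bar 16 is beat (16−1)×2 + 2 = 32 overall.
Running totals: F#dim ends at 1, Bb7 ends at 3, F6 ends at 6, Asus4 ends at 8, Bbm ends at 12, C#m7 ends at 15, Gsus4 ends at 19, Abdim ends at 22, Ebmaj7 ends at 29, Fadd9 ends at 32.
Beat 32 falls within Fadd9.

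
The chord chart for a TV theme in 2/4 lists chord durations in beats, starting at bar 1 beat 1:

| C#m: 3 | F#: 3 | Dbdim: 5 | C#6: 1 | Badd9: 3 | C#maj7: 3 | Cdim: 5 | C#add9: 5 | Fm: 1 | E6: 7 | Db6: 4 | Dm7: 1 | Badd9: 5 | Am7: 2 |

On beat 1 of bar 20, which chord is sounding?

Db6

Beat 1 of bar 20 is beat (20−1)×2 + 1 = 39 overall.
Running totals: C#m ends at 3, F# ends at 6, Dbdim ends at 11, C#6 ends at 12, Badd9 ends at 15, C#maj7 ends at 18, Cdim ends at 23, C#add9 ends at 28, Fm ends at 29, E6 ends at 36, Db6 ends at 40.
Beat 39 falls within Db6.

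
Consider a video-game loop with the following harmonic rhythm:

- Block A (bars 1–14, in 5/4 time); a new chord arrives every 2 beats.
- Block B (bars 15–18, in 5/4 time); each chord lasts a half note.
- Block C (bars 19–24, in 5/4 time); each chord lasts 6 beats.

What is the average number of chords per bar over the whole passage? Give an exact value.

A: 14 × 5 = 70 beats ÷ 2 = 35 chords.
B: 4 × 5 = 20 beats ÷ 2 = 10 chords.
C: 6 × 5 = 30 beats ÷ 6 = 5 chords.
Overall: 50 chords over 24 bars → 50/24 = 25/12 chords per bar.

25/12 chords per bar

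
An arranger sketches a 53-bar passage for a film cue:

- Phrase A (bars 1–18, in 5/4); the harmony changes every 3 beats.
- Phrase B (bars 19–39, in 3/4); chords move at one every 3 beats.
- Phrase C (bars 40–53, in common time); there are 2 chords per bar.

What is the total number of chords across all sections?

79 chords

A has 90 beats and chords last 3 each, so 30 chords.
B has 63 beats and chords last 3 each, so 21 chords.
C has 56 beats and chords last 2 each, so 28 chords.
Total: 30 + 21 + 28 = 79.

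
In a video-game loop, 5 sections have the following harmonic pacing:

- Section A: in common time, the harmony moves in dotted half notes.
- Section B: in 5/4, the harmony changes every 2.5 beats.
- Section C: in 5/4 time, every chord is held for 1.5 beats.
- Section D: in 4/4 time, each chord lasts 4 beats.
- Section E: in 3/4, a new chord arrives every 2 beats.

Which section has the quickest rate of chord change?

Section C

A: each chord is 3 beats in 4/4, so 4/3 per bar.
B: each chord is 2.5 beats in 5/4, so 2 per bar.
C: each chord is 1.5 beats in 5/4, so 10/3 per bar.
D: each chord is 4 beats in 4/4, so 1 per bar.
E: each chord is 2 beats in 3/4, so 1.5 per bar.
Fastest is C at 10/3 chords/bar.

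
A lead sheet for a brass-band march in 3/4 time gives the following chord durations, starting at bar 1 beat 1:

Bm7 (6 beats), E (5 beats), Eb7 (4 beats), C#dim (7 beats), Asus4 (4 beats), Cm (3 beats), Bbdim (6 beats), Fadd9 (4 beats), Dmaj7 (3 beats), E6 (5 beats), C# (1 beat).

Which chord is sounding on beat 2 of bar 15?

E6

Beat 2 of bar 15 is beat (15−1)×3 + 2 = 44 overall.
Running totals: Bm7 ends at 6, E ends at 11, Eb7 ends at 15, C#dim ends at 22, Asus4 ends at 26, Cm ends at 29, Bbdim ends at 35, Fadd9 ends at 39, Dmaj7 ends at 42, E6 ends at 47.
Beat 44 falls within E6.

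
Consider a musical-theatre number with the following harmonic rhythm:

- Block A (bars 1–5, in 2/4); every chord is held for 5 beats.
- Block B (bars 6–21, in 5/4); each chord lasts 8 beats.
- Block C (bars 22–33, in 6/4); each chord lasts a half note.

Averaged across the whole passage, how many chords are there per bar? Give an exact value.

A: 5 × 2 = 10 beats ÷ 5 = 2 chords.
B: 16 × 5 = 80 beats ÷ 8 = 10 chords.
C: 12 × 6 = 72 beats ÷ 2 = 36 chords.
Overall: 48 chords over 33 bars → 48/33 = 16/11 chords per bar.

16/11 chords per bar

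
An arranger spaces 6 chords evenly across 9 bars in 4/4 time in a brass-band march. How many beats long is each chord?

9 bars × 4 beats/bar = 36 beats total.
36 beats ÷ 6 chords = 6 beats per chord.

6 beats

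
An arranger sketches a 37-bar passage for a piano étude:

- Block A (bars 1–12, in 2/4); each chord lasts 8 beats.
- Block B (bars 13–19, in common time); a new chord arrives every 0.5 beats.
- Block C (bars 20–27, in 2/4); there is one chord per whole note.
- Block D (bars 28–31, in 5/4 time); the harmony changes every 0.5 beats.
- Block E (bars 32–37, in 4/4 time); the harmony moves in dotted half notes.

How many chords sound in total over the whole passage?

111 chords

A has 24 beats and chords last 8 each, so 3 chords.
B has 28 beats and chords last 0.5 each, so 56 chords.
C has 16 beats and chords last 4 each, so 4 chords.
D has 20 beats and chords last 0.5 each, so 40 chords.
E has 24 beats and chords last 3 each, so 8 chords.
Total: 3 + 56 + 4 + 40 + 8 = 111.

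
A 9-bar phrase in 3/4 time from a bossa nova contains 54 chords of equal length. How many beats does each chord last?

9 bars × 3 beats/bar = 27 beats total.
27 beats ÷ 54 chords = 0.5 beats per chord.
(That is an eighth note.)

0.5 beats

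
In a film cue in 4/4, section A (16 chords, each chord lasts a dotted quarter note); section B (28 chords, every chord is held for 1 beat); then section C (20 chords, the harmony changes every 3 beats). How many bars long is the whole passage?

28 bars

A: 16 × 1.5 = 24 beats = 6 bars.
B: 28 × 1 = 28 beats = 7 bars.
C: 20 × 3 = 60 beats = 15 bars.
Total: 6 + 7 + 15 = 28 bars.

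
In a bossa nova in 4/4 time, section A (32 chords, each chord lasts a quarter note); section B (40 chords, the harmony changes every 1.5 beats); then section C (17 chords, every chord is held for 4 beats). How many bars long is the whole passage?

A: 32 × 1 = 32 beats = 8 bars.
B: 40 × 1.5 = 60 beats = 15 bars.
C: 17 × 4 = 68 beats = 17 bars.
Total: 8 + 15 + 17 = 40 bars.

40 bars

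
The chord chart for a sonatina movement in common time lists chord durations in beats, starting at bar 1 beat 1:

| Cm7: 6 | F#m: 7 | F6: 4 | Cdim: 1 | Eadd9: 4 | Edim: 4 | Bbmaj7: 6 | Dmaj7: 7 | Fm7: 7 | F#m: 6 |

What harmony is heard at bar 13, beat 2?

Beat 2 of bar 13 is beat (13−1)×4 + 2 = 50 overall.
Running totals: Cm7 ends at 6, F#m ends at 13, F6 ends at 17, Cdim ends at 18, Eadd9 ends at 22, Edim ends at 26, Bbmaj7 ends at 32, Dmaj7 ends at 39, Fm7 ends at 46, F#m ends at 52.
Beat 50 falls within F#m.

F#m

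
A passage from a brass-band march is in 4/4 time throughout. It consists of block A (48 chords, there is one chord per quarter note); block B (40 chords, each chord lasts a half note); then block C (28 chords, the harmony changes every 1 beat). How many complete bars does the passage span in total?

39 bars

A: 48 × 1 = 48 beats = 12 bars.
B: 40 × 2 = 80 beats = 20 bars.
C: 28 × 1 = 28 beats = 7 bars.
Total: 12 + 20 + 7 = 39 bars.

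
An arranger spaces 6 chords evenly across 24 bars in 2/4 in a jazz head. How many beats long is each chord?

24 bars × 2 beats/bar = 48 beats total.
48 beats ÷ 6 chords = 8 beats per chord.

8 beats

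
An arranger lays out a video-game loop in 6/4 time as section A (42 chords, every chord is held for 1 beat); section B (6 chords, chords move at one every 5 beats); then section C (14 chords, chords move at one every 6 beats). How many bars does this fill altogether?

A: 42 × 1 = 42 beats = 7 bars.
B: 6 × 5 = 30 beats = 5 bars.
C: 14 × 6 = 84 beats = 14 bars.
Total: 7 + 5 + 14 = 26 bars.

26 bars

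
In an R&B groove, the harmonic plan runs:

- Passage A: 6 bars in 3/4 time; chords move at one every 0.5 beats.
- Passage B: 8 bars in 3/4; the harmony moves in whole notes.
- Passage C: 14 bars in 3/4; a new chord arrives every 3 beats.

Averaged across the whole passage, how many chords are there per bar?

2 chords per bar

A: 6 × 3 = 18 beats ÷ 0.5 = 36 chords.
B: 8 × 3 = 24 beats ÷ 4 = 6 chords.
C: 14 × 3 = 42 beats ÷ 3 = 14 chords.
Overall: 56 chords over 28 bars → 56/28 = 2 chords per bar.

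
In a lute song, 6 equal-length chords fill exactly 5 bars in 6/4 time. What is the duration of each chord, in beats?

5 bars × 6 beats/bar = 30 beats total.
30 beats ÷ 6 chords = 5 beats per chord.

5 beats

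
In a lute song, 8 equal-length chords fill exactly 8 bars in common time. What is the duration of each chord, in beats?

4 beats

8 bars × 4 beats/bar = 32 beats total.
32 beats ÷ 8 chords = 4 beats per chord.
(That is a whole note.)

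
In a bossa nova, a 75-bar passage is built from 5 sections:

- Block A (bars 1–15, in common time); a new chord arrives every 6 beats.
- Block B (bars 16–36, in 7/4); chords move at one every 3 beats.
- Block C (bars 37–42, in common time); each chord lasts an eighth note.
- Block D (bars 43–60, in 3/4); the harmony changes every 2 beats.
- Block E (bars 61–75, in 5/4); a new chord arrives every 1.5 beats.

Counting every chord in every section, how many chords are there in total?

A: 15 bars × 4 beats = 60 beats; 6 beats/chord → 10 chords.
B: 21 bars × 7 beats = 147 beats; 3 beats/chord → 49 chords.
C: 6 bars × 4 beats = 24 beats; 0.5 beats/chord → 48 chords.
D: 18 bars × 3 beats = 54 beats; 2 beats/chord → 27 chords.
E: 15 bars × 5 beats = 75 beats; 1.5 beats/chord → 50 chords.
Total: 10 + 49 + 48 + 27 + 50 = 184.

184 chords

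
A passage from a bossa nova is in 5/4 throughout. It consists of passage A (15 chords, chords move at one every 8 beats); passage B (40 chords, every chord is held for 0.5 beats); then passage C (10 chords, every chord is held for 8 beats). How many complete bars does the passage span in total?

44 bars

A: 15 × 8 = 120 beats = 24 bars.
B: 40 × 0.5 = 20 beats = 4 bars.
C: 10 × 8 = 80 beats = 16 bars.
Total: 24 + 4 + 16 = 44 bars.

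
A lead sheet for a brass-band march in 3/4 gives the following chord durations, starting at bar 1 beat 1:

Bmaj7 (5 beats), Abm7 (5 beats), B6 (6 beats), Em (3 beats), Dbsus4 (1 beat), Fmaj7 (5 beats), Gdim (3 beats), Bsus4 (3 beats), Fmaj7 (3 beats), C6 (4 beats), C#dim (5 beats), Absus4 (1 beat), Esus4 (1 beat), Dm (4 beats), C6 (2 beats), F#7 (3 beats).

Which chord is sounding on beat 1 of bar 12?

Fmaj7

Beat 1 of bar 12 is beat (12−1)×3 + 1 = 34 overall.
Running totals: Bmaj7 ends at 5, Abm7 ends at 10, B6 ends at 16, Em ends at 19, Dbsus4 ends at 20, Fmaj7 ends at 25, Gdim ends at 28, Bsus4 ends at 31, Fmaj7 ends at 34.
Beat 34 falls within Fmaj7.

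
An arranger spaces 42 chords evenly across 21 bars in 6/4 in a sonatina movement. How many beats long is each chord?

3 beats

21 bars × 6 beats/bar = 126 beats total.
126 beats ÷ 42 chords = 3 beats per chord.
(That is a dotted half note.)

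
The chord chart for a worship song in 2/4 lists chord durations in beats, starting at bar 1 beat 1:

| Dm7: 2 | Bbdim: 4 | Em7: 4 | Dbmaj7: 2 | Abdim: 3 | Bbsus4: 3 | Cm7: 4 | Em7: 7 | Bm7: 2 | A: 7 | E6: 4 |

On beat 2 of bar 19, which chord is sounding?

Beat 2 of bar 19 is beat (19−1)×2 + 2 = 38 overall.
Running totals: Dm7 ends at 2, Bbdim ends at 6, Em7 ends at 10, Dbmaj7 ends at 12, Abdim ends at 15, Bbsus4 ends at 18, Cm7 ends at 22, Em7 ends at 29, Bm7 ends at 31, A ends at 38.
Beat 38 falls within A.

A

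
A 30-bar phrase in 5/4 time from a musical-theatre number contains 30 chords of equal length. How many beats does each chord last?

5 beats

30 bars × 5 beats/bar = 150 beats total.
150 beats ÷ 30 chords = 5 beats per chord.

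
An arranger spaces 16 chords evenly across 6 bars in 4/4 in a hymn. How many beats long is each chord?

6 bars × 4 beats/bar = 24 beats total.
24 beats ÷ 16 chords = 1.5 beats per chord.
(That is a dotted quarter note.)

1.5 beats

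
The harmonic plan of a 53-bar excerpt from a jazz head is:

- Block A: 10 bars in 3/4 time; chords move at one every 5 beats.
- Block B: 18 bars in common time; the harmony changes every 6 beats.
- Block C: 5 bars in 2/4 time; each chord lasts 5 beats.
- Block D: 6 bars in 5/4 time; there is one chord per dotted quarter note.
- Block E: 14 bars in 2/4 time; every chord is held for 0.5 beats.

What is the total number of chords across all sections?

96 chords

A: 10 bars × 3 beats = 30 beats; 5 beats/chord → 6 chords.
B: 18 bars × 4 beats = 72 beats; 6 beats/chord → 12 chords.
C: 5 bars × 2 beats = 10 beats; 5 beats/chord → 2 chords.
D: 6 bars × 5 beats = 30 beats; 1.5 beats/chord → 20 chords.
E: 14 bars × 2 beats = 28 beats; 0.5 beats/chord → 56 chords.
Total: 6 + 12 + 2 + 20 + 56 = 96.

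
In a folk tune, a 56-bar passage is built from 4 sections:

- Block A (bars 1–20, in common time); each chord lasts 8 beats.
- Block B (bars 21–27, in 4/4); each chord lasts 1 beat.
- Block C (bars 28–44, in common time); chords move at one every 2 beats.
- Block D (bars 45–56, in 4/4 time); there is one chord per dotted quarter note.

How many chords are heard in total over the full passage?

A: 20 bars × 4 beats = 80 beats; 8 beats/chord → 10 chords.
B: 7 bars × 4 beats = 28 beats; 1 beat/chord → 28 chords.
C: 17 bars × 4 beats = 68 beats; 2 beats/chord → 34 chords.
D: 12 bars × 4 beats = 48 beats; 1.5 beats/chord → 32 chords.
Total: 10 + 28 + 34 + 32 = 104.

104 chords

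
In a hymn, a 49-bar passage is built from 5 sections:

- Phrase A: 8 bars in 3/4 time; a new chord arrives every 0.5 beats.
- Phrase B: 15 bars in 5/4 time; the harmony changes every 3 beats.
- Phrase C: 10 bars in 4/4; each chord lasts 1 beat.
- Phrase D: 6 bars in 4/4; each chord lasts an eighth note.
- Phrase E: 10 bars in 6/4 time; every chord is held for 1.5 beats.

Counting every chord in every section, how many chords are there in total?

A has 24 beats and chords last 0.5 each, so 48 chords.
B has 75 beats and chords last 3 each, so 25 chords.
C has 40 beats and chords last 1 each, so 40 chords.
D has 24 beats and chords last 0.5 each, so 48 chords.
E has 60 beats and chords last 1.5 each, so 40 chords.
Total: 48 + 25 + 40 + 48 + 40 = 201.

201 chords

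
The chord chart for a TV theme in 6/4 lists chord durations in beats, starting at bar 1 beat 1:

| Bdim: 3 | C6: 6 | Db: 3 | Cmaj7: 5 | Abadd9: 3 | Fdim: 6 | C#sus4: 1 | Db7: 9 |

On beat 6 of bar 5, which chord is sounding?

Db7

Beat 6 of bar 5 is beat (5−1)×6 + 6 = 30 overall.
Running totals: Bdim ends at 3, C6 ends at 9, Db ends at 12, Cmaj7 ends at 17, Abadd9 ends at 20, Fdim ends at 26, C#sus4 ends at 27, Db7 ends at 36.
Beat 30 falls within Db7.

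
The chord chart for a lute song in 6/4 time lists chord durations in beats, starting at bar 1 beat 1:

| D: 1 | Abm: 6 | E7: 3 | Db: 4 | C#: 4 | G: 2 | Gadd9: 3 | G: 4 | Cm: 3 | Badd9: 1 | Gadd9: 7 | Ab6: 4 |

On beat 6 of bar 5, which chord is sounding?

Cm

Beat 6 of bar 5 is beat (5−1)×6 + 6 = 30 overall.
Running totals: D ends at 1, Abm ends at 7, E7 ends at 10, Db ends at 14, C# ends at 18, G ends at 20, Gadd9 ends at 23, G ends at 27, Cm ends at 30.
Beat 30 falls within Cm.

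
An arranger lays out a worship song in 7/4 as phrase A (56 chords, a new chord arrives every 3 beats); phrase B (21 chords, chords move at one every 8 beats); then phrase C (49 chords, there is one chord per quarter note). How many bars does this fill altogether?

A: 56 × 3 = 168 beats = 24 bars.
B: 21 × 8 = 168 beats = 24 bars.
C: 49 × 1 = 49 beats = 7 bars.
Total: 24 + 24 + 7 = 55 bars.

55 bars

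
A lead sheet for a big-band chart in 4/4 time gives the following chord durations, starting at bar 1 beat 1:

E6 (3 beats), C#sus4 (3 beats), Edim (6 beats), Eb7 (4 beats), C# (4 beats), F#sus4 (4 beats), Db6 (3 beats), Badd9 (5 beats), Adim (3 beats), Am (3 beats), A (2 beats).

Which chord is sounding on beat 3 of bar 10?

A

Beat 3 of bar 10 is beat (10−1)×4 + 3 = 39 overall.
Running totals: E6 ends at 3, C#sus4 ends at 6, Edim ends at 12, Eb7 ends at 16, C# ends at 20, F#sus4 ends at 24, Db6 ends at 27, Badd9 ends at 32, Adim ends at 35, Am ends at 38, A ends at 40.
Beat 39 falls within A.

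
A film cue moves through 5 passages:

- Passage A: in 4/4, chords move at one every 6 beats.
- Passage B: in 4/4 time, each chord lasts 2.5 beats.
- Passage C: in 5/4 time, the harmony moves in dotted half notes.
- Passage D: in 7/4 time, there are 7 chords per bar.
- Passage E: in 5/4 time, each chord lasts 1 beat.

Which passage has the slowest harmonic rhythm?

Passage A

A: 4/6 = 2/3 chords/bar.
B: 4/2.5 = 1.6 chords/bar.
C: 5/3 = 5/3 chords/bar.
D: 7/1 = 7 chords/bar.
E: 5/1 = 5 chords/bar.
Slowest is A at 2/3 chords/bar.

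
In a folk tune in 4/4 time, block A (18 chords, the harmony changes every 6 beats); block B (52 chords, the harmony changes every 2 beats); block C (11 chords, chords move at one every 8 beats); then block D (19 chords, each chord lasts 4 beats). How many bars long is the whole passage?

94 bars

A: 18 × 6 = 108 beats = 27 bars.
B: 52 × 2 = 104 beats = 26 bars.
C: 11 × 8 = 88 beats = 22 bars.
D: 19 × 4 = 76 beats = 19 bars.
Total: 27 + 26 + 22 + 19 = 94 bars.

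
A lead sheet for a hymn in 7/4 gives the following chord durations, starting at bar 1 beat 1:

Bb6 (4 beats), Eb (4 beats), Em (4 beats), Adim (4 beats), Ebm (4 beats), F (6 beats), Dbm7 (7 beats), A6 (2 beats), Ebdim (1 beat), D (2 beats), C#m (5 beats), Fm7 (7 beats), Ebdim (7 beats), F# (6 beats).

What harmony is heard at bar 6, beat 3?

Beat 3 of bar 6 is beat (6−1)×7 + 3 = 38 overall.
Running totals: Bb6 ends at 4, Eb ends at 8, Em ends at 12, Adim ends at 16, Ebm ends at 20, F ends at 26, Dbm7 ends at 33, A6 ends at 35, Ebdim ends at 36, D ends at 38.
Beat 38 falls within D.

D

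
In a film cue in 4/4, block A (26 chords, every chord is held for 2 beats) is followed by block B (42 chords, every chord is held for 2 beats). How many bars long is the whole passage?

34 bars

A: 26 × 2 = 52 beats = 13 bars.
B: 42 × 2 = 84 beats = 21 bars.
Total: 13 + 21 = 34 bars.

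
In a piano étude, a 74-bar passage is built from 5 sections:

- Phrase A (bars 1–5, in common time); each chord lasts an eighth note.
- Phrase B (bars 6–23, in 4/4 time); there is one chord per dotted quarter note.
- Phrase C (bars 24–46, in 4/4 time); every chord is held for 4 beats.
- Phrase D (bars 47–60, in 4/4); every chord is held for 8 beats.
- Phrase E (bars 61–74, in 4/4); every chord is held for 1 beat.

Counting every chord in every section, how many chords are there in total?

174 chords

A: 5·4 = 20 beats, 20/0.5 = 40 chords.
B: 18·4 = 72 beats, 72/1.5 = 48 chords.
C: 23·4 = 92 beats, 92/4 = 23 chords.
D: 14·4 = 56 beats, 56/8 = 7 chords.
E: 14·4 = 56 beats, 56/1 = 56 chords.
Total: 40 + 48 + 23 + 7 + 56 = 174.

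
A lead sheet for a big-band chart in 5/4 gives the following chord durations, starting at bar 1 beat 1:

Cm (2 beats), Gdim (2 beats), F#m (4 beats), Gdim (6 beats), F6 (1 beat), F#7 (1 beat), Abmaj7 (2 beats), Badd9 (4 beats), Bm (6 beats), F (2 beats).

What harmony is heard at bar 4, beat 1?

F#7

Beat 1 of bar 4 is beat (4−1)×5 + 1 = 16 overall.
Running totals: Cm ends at 2, Gdim ends at 4, F#m ends at 8, Gdim ends at 14, F6 ends at 15, F#7 ends at 16.
Beat 16 falls within F#7.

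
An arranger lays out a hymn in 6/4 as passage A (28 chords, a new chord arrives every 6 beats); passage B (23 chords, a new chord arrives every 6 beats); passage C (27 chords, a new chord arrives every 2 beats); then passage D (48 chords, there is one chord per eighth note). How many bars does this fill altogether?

64 bars

A: 28 × 6 = 168 beats = 28 bars.
B: 23 × 6 = 138 beats = 23 bars.
C: 27 × 2 = 54 beats = 9 bars.
D: 48 × 0.5 = 24 beats = 4 bars.
Total: 28 + 23 + 9 + 4 = 64 bars.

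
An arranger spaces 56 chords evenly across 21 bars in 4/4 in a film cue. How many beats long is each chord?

1.5 beats

21 bars × 4 beats/bar = 84 beats total.
84 beats ÷ 56 chords = 1.5 beats per chord.
(That is a dotted quarter note.)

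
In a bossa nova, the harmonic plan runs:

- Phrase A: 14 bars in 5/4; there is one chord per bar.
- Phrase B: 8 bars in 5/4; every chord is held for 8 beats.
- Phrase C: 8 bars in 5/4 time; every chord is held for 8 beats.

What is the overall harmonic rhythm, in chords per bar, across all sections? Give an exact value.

0.8 chords per bar

A: 14 × 5 = 70 beats ÷ 5 = 14 chords.
B: 8 × 5 = 40 beats ÷ 8 = 5 chords.
C: 8 × 5 = 40 beats ÷ 8 = 5 chords.
Overall: 24 chords over 30 bars → 24/30 = 0.8 chords per bar.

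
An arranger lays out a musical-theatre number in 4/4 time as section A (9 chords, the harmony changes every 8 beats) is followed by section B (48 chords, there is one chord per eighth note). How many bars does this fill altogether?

24 bars

A: 9 × 8 = 72 beats = 18 bars.
B: 48 × 0.5 = 24 beats = 6 bars.
Total: 18 + 6 = 24 bars.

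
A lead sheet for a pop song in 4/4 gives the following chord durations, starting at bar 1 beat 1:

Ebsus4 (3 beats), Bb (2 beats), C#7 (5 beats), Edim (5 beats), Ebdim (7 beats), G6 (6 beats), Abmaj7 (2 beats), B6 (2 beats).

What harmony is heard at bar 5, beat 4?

Beat 4 of bar 5 is beat (5−1)×4 + 4 = 20 overall.
Running totals: Ebsus4 ends at 3, Bb ends at 5, C#7 ends at 10, Edim ends at 15, Ebdim ends at 22.
Beat 20 falls within Ebdim.

Ebdim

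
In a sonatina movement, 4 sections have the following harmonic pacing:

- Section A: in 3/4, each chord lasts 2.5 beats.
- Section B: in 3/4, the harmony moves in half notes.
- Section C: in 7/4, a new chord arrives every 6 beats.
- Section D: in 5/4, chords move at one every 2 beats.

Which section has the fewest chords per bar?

Section C

A: 3 beats/bar ÷ 2.5 beats/chord = 1.2 chords/bar.
B: 3 beats/bar ÷ 2 beats/chord = 1.5 chords/bar.
C: 7 beats/bar ÷ 6 beats/chord = 7/6 chords/bar.
D: 5 beats/bar ÷ 2 beats/chord = 2.5 chords/bar.
Slowest is C at 7/6 chords/bar.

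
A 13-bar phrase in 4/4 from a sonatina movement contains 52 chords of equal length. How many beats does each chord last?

1 beat

13 bars × 4 beats/bar = 52 beats total.
52 beats ÷ 52 chords = 1 beats per chord.
(That is a quarter note.)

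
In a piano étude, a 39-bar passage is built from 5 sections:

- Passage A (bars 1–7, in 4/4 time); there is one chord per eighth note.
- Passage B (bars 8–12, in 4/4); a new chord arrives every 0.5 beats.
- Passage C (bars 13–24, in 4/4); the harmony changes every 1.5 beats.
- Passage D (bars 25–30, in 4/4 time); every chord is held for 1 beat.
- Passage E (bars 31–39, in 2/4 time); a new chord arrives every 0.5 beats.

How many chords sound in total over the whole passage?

A: 7·4 = 28 beats, 28/0.5 = 56 chords.
B: 5·4 = 20 beats, 20/0.5 = 40 chords.
C: 12·4 = 48 beats, 48/1.5 = 32 chords.
D: 6·4 = 24 beats, 24/1 = 24 chords.
E: 9·2 = 18 beats, 18/0.5 = 36 chords.
Total: 56 + 40 + 32 + 24 + 36 = 188.

188 chords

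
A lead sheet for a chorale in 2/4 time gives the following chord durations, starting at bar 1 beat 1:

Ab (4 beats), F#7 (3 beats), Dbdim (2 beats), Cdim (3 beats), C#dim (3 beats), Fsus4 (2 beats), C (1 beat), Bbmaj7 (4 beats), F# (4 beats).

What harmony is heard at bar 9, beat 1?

Fsus4

Beat 1 of bar 9 is beat (9−1)×2 + 1 = 17 overall.
Running totals: Ab ends at 4, F#7 ends at 7, Dbdim ends at 9, Cdim ends at 12, C#dim ends at 15, Fsus4 ends at 17.
Beat 17 falls within Fsus4.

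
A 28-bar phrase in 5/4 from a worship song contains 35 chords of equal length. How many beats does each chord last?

4 beats

28 bars × 5 beats/bar = 140 beats total.
140 beats ÷ 35 chords = 4 beats per chord.
(That is a whole note.)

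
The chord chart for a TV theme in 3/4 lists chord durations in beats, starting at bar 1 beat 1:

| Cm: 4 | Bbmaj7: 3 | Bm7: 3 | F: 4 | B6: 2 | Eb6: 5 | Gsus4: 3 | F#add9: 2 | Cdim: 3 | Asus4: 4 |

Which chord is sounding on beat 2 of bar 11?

Beat 2 of bar 11 is beat (11−1)×3 + 2 = 32 overall.
Running totals: Cm ends at 4, Bbmaj7 ends at 7, Bm7 ends at 10, F ends at 14, B6 ends at 16, Eb6 ends at 21, Gsus4 ends at 24, F#add9 ends at 26, Cdim ends at 29, Asus4 ends at 33.
Beat 32 falls within Asus4.

Asus4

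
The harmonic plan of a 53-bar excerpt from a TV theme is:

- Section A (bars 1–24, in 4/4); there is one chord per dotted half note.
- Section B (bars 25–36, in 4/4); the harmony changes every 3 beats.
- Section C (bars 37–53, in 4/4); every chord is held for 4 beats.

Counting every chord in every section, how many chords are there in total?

65 chords

A has 96 beats and chords last 3 each, so 32 chords.
B has 48 beats and chords last 3 each, so 16 chords.
C has 68 beats and chords last 4 each, so 17 chords.
Total: 32 + 16 + 17 = 65.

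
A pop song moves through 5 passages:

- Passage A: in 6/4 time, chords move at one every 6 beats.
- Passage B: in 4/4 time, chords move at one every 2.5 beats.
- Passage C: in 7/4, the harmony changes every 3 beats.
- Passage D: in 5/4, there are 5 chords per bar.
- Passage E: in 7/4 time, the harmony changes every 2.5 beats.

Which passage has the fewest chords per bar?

Passage A

A: 6 beats/bar ÷ 6 beats/chord = 1 chord/bar.
B: 4 beats/bar ÷ 2.5 beats/chord = 1.6 chords/bar.
C: 7 beats/bar ÷ 3 beats/chord = 7/3 chords/bar.
D: 5 beats/bar ÷ 1 beat/chord = 5 chords/bar.
E: 7 beats/bar ÷ 2.5 beats/chord = 2.8 chords/bar.
Slowest is A at 1 chords/bar.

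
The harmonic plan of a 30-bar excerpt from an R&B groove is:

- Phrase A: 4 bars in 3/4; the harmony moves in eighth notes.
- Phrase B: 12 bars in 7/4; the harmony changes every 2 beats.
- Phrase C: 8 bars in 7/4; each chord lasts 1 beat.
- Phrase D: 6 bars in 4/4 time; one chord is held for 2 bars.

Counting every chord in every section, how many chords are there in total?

A has 12 beats and chords last 0.5 each, so 24 chords.
B has 84 beats and chords last 2 each, so 42 chords.
C has 56 beats and chords last 1 each, so 56 chords.
D has 24 beats and chords last 8 each, so 3 chords.
Total: 24 + 42 + 56 + 3 = 125.

125 chords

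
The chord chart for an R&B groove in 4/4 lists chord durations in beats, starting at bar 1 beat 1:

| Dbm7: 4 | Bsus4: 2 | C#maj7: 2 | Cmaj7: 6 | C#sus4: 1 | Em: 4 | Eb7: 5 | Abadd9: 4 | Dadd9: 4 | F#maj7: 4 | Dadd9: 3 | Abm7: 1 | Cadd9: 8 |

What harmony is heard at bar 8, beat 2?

Dadd9

Beat 2 of bar 8 is beat (8−1)×4 + 2 = 30 overall.
Running totals: Dbm7 ends at 4, Bsus4 ends at 6, C#maj7 ends at 8, Cmaj7 ends at 14, C#sus4 ends at 15, Em ends at 19, Eb7 ends at 24, Abadd9 ends at 28, Dadd9 ends at 32.
Beat 30 falls within Dadd9.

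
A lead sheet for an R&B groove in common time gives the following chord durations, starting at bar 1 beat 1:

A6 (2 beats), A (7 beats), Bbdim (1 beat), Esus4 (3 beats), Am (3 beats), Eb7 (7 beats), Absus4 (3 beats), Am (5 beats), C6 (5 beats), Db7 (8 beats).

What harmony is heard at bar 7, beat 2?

Beat 2 of bar 7 is beat (7−1)×4 + 2 = 26 overall.
Running totals: A6 ends at 2, A ends at 9, Bbdim ends at 10, Esus4 ends at 13, Am ends at 16, Eb7 ends at 23, Absus4 ends at 26.
Beat 26 falls within Absus4.

Absus4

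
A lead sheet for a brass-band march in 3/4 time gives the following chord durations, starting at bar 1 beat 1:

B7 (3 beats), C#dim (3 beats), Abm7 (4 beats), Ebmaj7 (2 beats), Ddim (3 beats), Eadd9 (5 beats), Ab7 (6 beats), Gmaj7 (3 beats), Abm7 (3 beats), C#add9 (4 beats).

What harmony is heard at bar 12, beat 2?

Beat 2 of bar 12 is beat (12−1)×3 + 2 = 35 overall.
Running totals: B7 ends at 3, C#dim ends at 6, Abm7 ends at 10, Ebmaj7 ends at 12, Ddim ends at 15, Eadd9 ends at 20, Ab7 ends at 26, Gmaj7 ends at 29, Abm7 ends at 32, C#add9 ends at 36.
Beat 35 falls within C#add9.

C#add9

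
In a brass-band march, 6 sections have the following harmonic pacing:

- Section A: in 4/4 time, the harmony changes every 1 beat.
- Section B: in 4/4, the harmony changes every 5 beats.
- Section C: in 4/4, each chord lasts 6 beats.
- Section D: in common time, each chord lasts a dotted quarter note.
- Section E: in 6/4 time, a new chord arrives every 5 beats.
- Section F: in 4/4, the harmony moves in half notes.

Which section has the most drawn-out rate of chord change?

A: each chord is 1 beat in 4/4, so 4 per bar.
B: each chord is 5 beats in 4/4, so 0.8 per bar.
C: each chord is 6 beats in 4/4, so 2/3 per bar.
D: each chord is 1.5 beats in 4/4, so 8/3 per bar.
E: each chord is 5 beats in 6/4, so 1.2 per bar.
F: each chord is 2 beats in 4/4, so 2 per bar.
Slowest is C at 2/3 chords/bar.

Section C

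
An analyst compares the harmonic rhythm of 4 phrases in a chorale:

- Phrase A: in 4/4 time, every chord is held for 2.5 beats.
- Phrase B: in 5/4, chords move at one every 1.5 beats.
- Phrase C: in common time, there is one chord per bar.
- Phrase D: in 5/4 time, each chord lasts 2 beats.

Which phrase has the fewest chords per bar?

A: 4 beats/bar ÷ 2.5 beats/chord = 1.6 chords/bar.
B: 5 beats/bar ÷ 1.5 beats/chord = 10/3 chords/bar.
C: 4 beats/bar ÷ 4 beats/chord = 1 chord/bar.
D: 5 beats/bar ÷ 2 beats/chord = 2.5 chords/bar.
Slowest is C at 1 chords/bar.

Phrase C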